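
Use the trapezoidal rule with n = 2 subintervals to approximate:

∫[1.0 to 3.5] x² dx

f(x) = x²
a = 1.0, b = 3.5, n = 2
h = (b - a)/n = 1.250000

Trapezoidal rule: (h/2)[f(x₀) + 2f(x₁) + 2f(x₂) + ... + f(xₙ)]

x_0 = 1.0000, f(x_0) = 1.000000, coefficient = 1
x_1 = 2.2500, f(x_1) = 5.062500, coefficient = 2
x_2 = 3.5000, f(x_2) = 12.250000, coefficient = 1

I ≈ (1.250000/2) × 23.375000 = 14.609375
Exact value: 13.958333
Error: 0.651042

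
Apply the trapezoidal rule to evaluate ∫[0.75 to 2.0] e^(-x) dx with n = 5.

f(x) = e^(-x)
a = 0.75, b = 2.0, n = 5
h = (b - a)/n = 0.250000

Trapezoidal rule: (h/2)[f(x₀) + 2f(x₁) + 2f(x₂) + ... + f(xₙ)]

x_0 = 0.7500, f(x_0) = 0.472367, coefficient = 1
x_1 = 1.0000, f(x_1) = 0.367879, coefficient = 2
x_2 = 1.2500, f(x_2) = 0.286505, coefficient = 2
x_3 = 1.5000, f(x_3) = 0.223130, coefficient = 2
x_4 = 1.7500, f(x_4) = 0.173774, coefficient = 2
x_5 = 2.0000, f(x_5) = 0.135335, coefficient = 1

I ≈ (0.250000/2) × 2.710279 = 0.338785
Exact value: 0.337031
Error: 0.001754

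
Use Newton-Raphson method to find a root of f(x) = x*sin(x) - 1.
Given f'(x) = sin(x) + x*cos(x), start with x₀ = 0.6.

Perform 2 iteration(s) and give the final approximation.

f(x) = x*sin(x) - 1
f'(x) = sin(x) + x*cos(x)
x₀ = 0.6

Newton-Raphson formula: x_{n+1} = x_n - f(x_n)/f'(x_n)

Iteration 1:
  f(0.600000) = -0.661215
  f'(0.600000) = 1.059844
  x_1 = 0.600000 - (-0.661215)/1.059844 = 1.223879
Iteration 2:
  f(1.223879) = 0.150967
  f'(1.223879) = 1.356545
  x_2 = 1.223879 - 0.150967/1.356545 = 1.112591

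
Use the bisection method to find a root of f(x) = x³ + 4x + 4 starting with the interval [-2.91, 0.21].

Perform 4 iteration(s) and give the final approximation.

f(x) = x³ + 4x + 4
Initial interval: [-2.91, 0.21]

Iteration 1:
  c_1 = (-2.910000 + 0.210000)/2 = -1.350000
  f(c_1) = f(-1.350000) = -3.860375
  f(a) × f(c) ≥ 0, new interval: [-1.350000, 0.210000]
Iteration 2:
  c_2 = (-1.350000 + 0.210000)/2 = -0.570000
  f(c_2) = f(-0.570000) = 1.534807
  f(a) × f(c) < 0, new interval: [-1.350000, -0.570000]
Iteration 3:
  c_3 = (-1.350000 + (-0.570000))/2 = -0.960000
  f(c_3) = f(-0.960000) = -0.724736
  f(a) × f(c) ≥ 0, new interval: [-0.960000, -0.570000]
Iteration 4:
  c_4 = (-0.960000 + (-0.570000))/2 = -0.765000
  f(c_4) = f(-0.765000) = 0.492303
  f(a) × f(c) < 0, new interval: [-0.960000, -0.765000]

After 4 iteration(s), the approximation is c_4 = -0.765000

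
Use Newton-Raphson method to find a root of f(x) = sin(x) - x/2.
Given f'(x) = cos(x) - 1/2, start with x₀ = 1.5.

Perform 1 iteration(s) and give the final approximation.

f(x) = sin(x) - x/2
f'(x) = cos(x) - 1/2
x₀ = 1.5

Newton-Raphson formula: x_{n+1} = x_n - f(x_n)/f'(x_n)

Iteration 1:
  f(1.500000) = 0.247495
  f'(1.500000) = -0.429263
  x_1 = 1.500000 - 0.247495/(-0.429263) = 2.076558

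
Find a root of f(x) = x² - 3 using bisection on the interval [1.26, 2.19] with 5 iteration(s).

f(x) = x² - 3
Initial interval: [1.26, 2.19]

Iteration 1:
  c_1 = (1.260000 + 2.190000)/2 = 1.725000
  f(c_1) = f(1.725000) = -0.024375
  f(a) × f(c) ≥ 0, new interval: [1.725000, 2.190000]
Iteration 2:
  c_2 = (1.725000 + 2.190000)/2 = 1.957500
  f(c_2) = f(1.957500) = 0.831806
  f(a) × f(c) < 0, new interval: [1.725000, 1.957500]
Iteration 3:
  c_3 = (1.725000 + 1.957500)/2 = 1.841250
  f(c_3) = f(1.841250) = 0.390202
  f(a) × f(c) < 0, new interval: [1.725000, 1.841250]
Iteration 4:
  c_4 = (1.725000 + 1.841250)/2 = 1.783125
  f(c_4) = f(1.783125) = 0.179535
  f(a) × f(c) < 0, new interval: [1.725000, 1.783125]
Iteration 5:
  c_5 = (1.725000 + 1.783125)/2 = 1.754063
  f(c_5) = f(1.754063) = 0.076735
  f(a) × f(c) < 0, new interval: [1.725000, 1.754063]

After 5 iteration(s), the approximation is c_5 = 1.754063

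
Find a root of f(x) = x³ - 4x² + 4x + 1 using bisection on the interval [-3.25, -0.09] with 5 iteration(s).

f(x) = x³ - 4x² + 4x + 1
Initial interval: [-3.25, -0.09]

Iteration 1:
  c_1 = (-3.250000 + (-0.090000))/2 = -1.670000
  f(c_1) = f(-1.670000) = -21.493063
  f(a) × f(c) ≥ 0, new interval: [-1.670000, -0.090000]
Iteration 2:
  c_2 = (-1.670000 + (-0.090000))/2 = -0.880000
  f(c_2) = f(-0.880000) = -6.299072
  f(a) × f(c) ≥ 0, new interval: [-0.880000, -0.090000]
Iteration 3:
  c_3 = (-0.880000 + (-0.090000))/2 = -0.485000
  f(c_3) = f(-0.485000) = -1.994984
  f(a) × f(c) ≥ 0, new interval: [-0.485000, -0.090000]
Iteration 4:
  c_4 = (-0.485000 + (-0.090000))/2 = -0.287500
  f(c_4) = f(-0.287500) = -0.504389
  f(a) × f(c) ≥ 0, new interval: [-0.287500, -0.090000]
Iteration 5:
  c_5 = (-0.287500 + (-0.090000))/2 = -0.188750
  f(c_5) = f(-0.188750) = 0.095769
  f(a) × f(c) < 0, new interval: [-0.287500, -0.188750]

After 5 iteration(s), the approximation is c_5 = -0.188750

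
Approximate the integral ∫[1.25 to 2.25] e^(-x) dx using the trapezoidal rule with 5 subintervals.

f(x) = e^(-x)
a = 1.25, b = 2.25, n = 5
h = (b - a)/n = 0.200000

Trapezoidal rule: (h/2)[f(x₀) + 2f(x₁) + 2f(x₂) + ... + f(xₙ)]

x_0 = 1.2500, f(x_0) = 0.286505, coefficient = 1
x_1 = 1.4500, f(x_1) = 0.234570, coefficient = 2
x_2 = 1.6500, f(x_2) = 0.192050, coefficient = 2
x_3 = 1.8500, f(x_3) = 0.157237, coefficient = 2
x_4 = 2.0500, f(x_4) = 0.128735, coefficient = 2
x_5 = 2.2500, f(x_5) = 0.105399, coefficient = 1

I ≈ (0.200000/2) × 1.817089 = 0.181709
Exact value: 0.181106
Error: 0.000603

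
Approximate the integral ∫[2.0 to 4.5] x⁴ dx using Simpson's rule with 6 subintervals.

f(x) = x⁴
a = 2.0, b = 4.5, n = 6
h = (b - a)/n = 0.416667

Simpson's rule: (h/3)[f(x₀) + 4f(x₁) + 2f(x₂) + ... + f(xₙ)]

x_0 = 2.0000, f(x_0) = 16.000000, coefficient = 1
x_1 = 2.4167, f(x_1) = 34.108845, coefficient = 4
x_2 = 2.8333, f(x_2) = 64.445216, coefficient = 2
x_3 = 3.2500, f(x_3) = 111.566406, coefficient = 4
x_4 = 3.6667, f(x_4) = 180.753086, coefficient = 2
x_5 = 4.0833, f(x_5) = 278.009307, coefficient = 4
x_6 = 4.5000, f(x_6) = 410.062500, coefficient = 1

I ≈ (0.416667/3) × 2611.197338 = 362.666297
Exact value: 362.656250
Error: 0.010047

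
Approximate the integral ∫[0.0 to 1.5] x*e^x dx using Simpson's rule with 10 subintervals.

f(x) = x*e^x
a = 0.0, b = 1.5, n = 10
h = (b - a)/n = 0.150000

Simpson's rule: (h/3)[f(x₀) + 4f(x₁) + 2f(x₂) + ... + f(xₙ)]

x_0 = 0.0000, f(x_0) = 0.000000, coefficient = 1
x_1 = 0.1500, f(x_1) = 0.174275, coefficient = 4
x_2 = 0.3000, f(x_2) = 0.404958, coefficient = 2
x_3 = 0.4500, f(x_3) = 0.705740, coefficient = 4
x_4 = 0.6000, f(x_4) = 1.093271, coefficient = 2
x_5 = 0.7500, f(x_5) = 1.587750, coefficient = 4
x_6 = 0.9000, f(x_6) = 2.213643, coefficient = 2
x_7 = 1.0500, f(x_7) = 3.000534, coefficient = 4
x_8 = 1.2000, f(x_8) = 3.984140, coefficient = 2
x_9 = 1.3500, f(x_9) = 5.207524, coefficient = 4
x_10 = 1.5000, f(x_10) = 6.722534, coefficient = 1

I ≈ (0.150000/3) × 64.817853 = 3.240893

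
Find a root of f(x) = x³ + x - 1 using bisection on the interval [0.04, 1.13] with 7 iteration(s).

f(x) = x³ + x - 1
Initial interval: [0.04, 1.13]

Iteration 1:
  c_1 = (0.040000 + 1.130000)/2 = 0.585000
  f(c_1) = f(0.585000) = -0.214798
  f(a) × f(c) ≥ 0, new interval: [0.585000, 1.130000]
Iteration 2:
  c_2 = (0.585000 + 1.130000)/2 = 0.857500
  f(c_2) = f(0.857500) = 0.488025
  f(a) × f(c) < 0, new interval: [0.585000, 0.857500]
Iteration 3:
  c_3 = (0.585000 + 0.857500)/2 = 0.721250
  f(c_3) = f(0.721250) = 0.096445
  f(a) × f(c) < 0, new interval: [0.585000, 0.721250]
Iteration 4:
  c_4 = (0.585000 + 0.721250)/2 = 0.653125
  f(c_4) = f(0.653125) = -0.068270
  f(a) × f(c) ≥ 0, new interval: [0.653125, 0.721250]
Iteration 5:
  c_5 = (0.653125 + 0.721250)/2 = 0.687187
  f(c_5) = f(0.687187) = 0.011696
  f(a) × f(c) < 0, new interval: [0.653125, 0.687187]
Iteration 6:
  c_6 = (0.653125 + 0.687187)/2 = 0.670156
  f(c_6) = f(0.670156) = -0.028870
  f(a) × f(c) ≥ 0, new interval: [0.670156, 0.687187]
Iteration 7:
  c_7 = (0.670156 + 0.687187)/2 = 0.678672
  f(c_7) = f(0.678672) = -0.008735
  f(a) × f(c) ≥ 0, new interval: [0.678672, 0.687187]

After 7 iteration(s), the approximation is c_7 = 0.678672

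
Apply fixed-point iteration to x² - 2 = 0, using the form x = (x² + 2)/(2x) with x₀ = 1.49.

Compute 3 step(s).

Equation: x² - 2 = 0
Fixed-point form: x = (x² + 2)/(2x)
x₀ = 1.49

x_1 = g(1.490000) = 1.416141
x_2 = g(1.416141) = 1.414215
x_3 = g(1.414215) = 1.414214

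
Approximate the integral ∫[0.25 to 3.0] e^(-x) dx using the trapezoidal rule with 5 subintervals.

f(x) = e^(-x)
a = 0.25, b = 3.0, n = 5
h = (b - a)/n = 0.550000

Trapezoidal rule: (h/2)[f(x₀) + 2f(x₁) + 2f(x₂) + ... + f(xₙ)]

x_0 = 0.2500, f(x_0) = 0.778801, coefficient = 1
x_1 = 0.8000, f(x_1) = 0.449329, coefficient = 2
x_2 = 1.3500, f(x_2) = 0.259240, coefficient = 2
x_3 = 1.9000, f(x_3) = 0.149569, coefficient = 2
x_4 = 2.4500, f(x_4) = 0.086294, coefficient = 2
x_5 = 3.0000, f(x_5) = 0.049787, coefficient = 1

I ≈ (0.550000/2) × 2.717451 = 0.747299
Exact value: 0.729014
Error: 0.018285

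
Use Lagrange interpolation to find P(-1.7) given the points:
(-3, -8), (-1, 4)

Lagrange interpolation formula:
P(x) = Σ yᵢ × Lᵢ(x)
where Lᵢ(x) = Π_{j≠i} (x - xⱼ)/(xᵢ - xⱼ)

L_0(-1.7) = (-1.7 - (-1))/(-3 - (-1)) = 0.350000
L_1(-1.7) = (-1.7 - (-3))/(-1 - (-3)) = 0.650000

P(-1.7) = (-8)×L_0(-1.7) + 4×L_1(-1.7)
P(-1.7) = -0.200000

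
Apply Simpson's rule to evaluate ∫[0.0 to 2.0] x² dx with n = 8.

f(x) = x²
a = 0.0, b = 2.0, n = 8
h = (b - a)/n = 0.250000

Simpson's rule: (h/3)[f(x₀) + 4f(x₁) + 2f(x₂) + ... + f(xₙ)]

x_0 = 0.0000, f(x_0) = 0.000000, coefficient = 1
x_1 = 0.2500, f(x_1) = 0.062500, coefficient = 4
x_2 = 0.5000, f(x_2) = 0.250000, coefficient = 2
x_3 = 0.7500, f(x_3) = 0.562500, coefficient = 4
x_4 = 1.0000, f(x_4) = 1.000000, coefficient = 2
x_5 = 1.2500, f(x_5) = 1.562500, coefficient = 4
x_6 = 1.5000, f(x_6) = 2.250000, coefficient = 2
x_7 = 1.7500, f(x_7) = 3.062500, coefficient = 4
x_8 = 2.0000, f(x_8) = 4.000000, coefficient = 1

I ≈ (0.250000/3) × 32.000000 = 2.666667
Exact value: 2.666667
Error: 0.000000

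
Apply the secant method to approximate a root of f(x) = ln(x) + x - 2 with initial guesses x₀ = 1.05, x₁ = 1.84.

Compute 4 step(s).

f(x) = ln(x) + x - 2
x₀ = 1.05, x₁ = 1.84

Secant formula: x_{n+1} = x_n - f(x_n)(x_n - x_{n-1})/(f(x_n) - f(x_{n-1}))

Iteration 1:
  f(1.050000) = -0.901210
  f(1.840000) = 0.449766
  x_2 = 1.840000 - 0.449766×(1.840000 - 1.050000)/(0.449766 - (-0.901210))
       = 1.576994
Iteration 2:
  f(1.840000) = 0.449766
  f(1.576994) = 0.032514
  x_3 = 1.576994 - 0.032514×(1.576994 - 1.840000)/(0.032514 - 0.449766)
       = 1.556499
Iteration 3:
  f(1.576994) = 0.032514
  f(1.556499) = -0.001062
  x_4 = 1.556499 - (-0.001062)×(1.556499 - 1.576994)/(-0.001062 - 0.032514)
       = 1.557147
Iteration 4:
  f(1.556499) = -0.001062
  f(1.557147) = 0.000003
  x_5 = 1.557147 - 0.000003×(1.557147 - 1.556499)/(0.000003 - (-0.001062))
       = 1.557146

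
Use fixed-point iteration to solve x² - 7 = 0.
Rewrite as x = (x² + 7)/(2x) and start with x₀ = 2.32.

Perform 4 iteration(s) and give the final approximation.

Equation: x² - 7 = 0
Fixed-point form: x = (x² + 7)/(2x)
x₀ = 2.32

x_1 = g(2.320000) = 2.668621
x_2 = g(2.668621) = 2.645849
x_3 = g(2.645849) = 2.645751
x_4 = g(2.645751) = 2.645751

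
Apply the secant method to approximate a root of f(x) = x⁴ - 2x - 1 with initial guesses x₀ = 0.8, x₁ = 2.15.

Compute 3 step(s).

f(x) = x⁴ - 2x - 1
x₀ = 0.8, x₁ = 2.15

Secant formula: x_{n+1} = x_n - f(x_n)(x_n - x_{n-1})/(f(x_n) - f(x_{n-1}))

Iteration 1:
  f(0.800000) = -2.190400
  f(2.150000) = 16.067506
  x_2 = 2.150000 - 16.067506×(2.150000 - 0.800000)/(16.067506 - (-2.190400))
       = 0.961959
Iteration 2:
  f(2.150000) = 16.067506
  f(0.961959) = -2.067617
  x_3 = 0.961959 - (-2.067617)×(0.961959 - 2.150000)/(-2.067617 - 16.067506)
       = 1.097410
Iteration 3:
  f(0.961959) = -2.067617
  f(1.097410) = -1.744461
  x_4 = 1.097410 - (-1.744461)×(1.097410 - 0.961959)/(-1.744461 - (-2.067617))
       = 1.828599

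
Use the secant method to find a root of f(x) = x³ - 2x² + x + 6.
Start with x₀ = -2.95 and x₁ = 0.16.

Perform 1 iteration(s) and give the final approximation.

f(x) = x³ - 2x² + x + 6
x₀ = -2.95, x₁ = 0.16

Secant formula: x_{n+1} = x_n - f(x_n)(x_n - x_{n-1})/(f(x_n) - f(x_{n-1}))

Iteration 1:
  f(-2.950000) = -40.027375
  f(0.160000) = 6.112896
  x_2 = 0.160000 - 6.112896×(0.160000 - (-2.950000))/(6.112896 - (-40.027375))
       = -0.252028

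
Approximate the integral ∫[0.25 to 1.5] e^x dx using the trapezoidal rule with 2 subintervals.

f(x) = e^x
a = 0.25, b = 1.5, n = 2
h = (b - a)/n = 0.625000

Trapezoidal rule: (h/2)[f(x₀) + 2f(x₁) + 2f(x₂) + ... + f(xₙ)]

x_0 = 0.2500, f(x_0) = 1.284025, coefficient = 1
x_1 = 0.8750, f(x_1) = 2.398875, coefficient = 2
x_2 = 1.5000, f(x_2) = 4.481689, coefficient = 1

I ≈ (0.625000/2) × 10.563465 = 3.301083
Exact value: 3.197664
Error: 0.103419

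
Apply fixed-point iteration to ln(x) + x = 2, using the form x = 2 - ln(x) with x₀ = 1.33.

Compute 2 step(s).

Equation: ln(x) + x = 2
Fixed-point form: x = 2 - ln(x)
x₀ = 1.33

x_1 = g(1.330000) = 1.714821
x_2 = g(1.714821) = 1.460691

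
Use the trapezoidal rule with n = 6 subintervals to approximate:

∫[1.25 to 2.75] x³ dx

f(x) = x³
a = 1.25, b = 2.75, n = 6
h = (b - a)/n = 0.250000

Trapezoidal rule: (h/2)[f(x₀) + 2f(x₁) + 2f(x₂) + ... + f(xₙ)]

x_0 = 1.2500, f(x_0) = 1.953125, coefficient = 1
x_1 = 1.5000, f(x_1) = 3.375000, coefficient = 2
x_2 = 1.7500, f(x_2) = 5.359375, coefficient = 2
x_3 = 2.0000, f(x_3) = 8.000000, coefficient = 2
x_4 = 2.2500, f(x_4) = 11.390625, coefficient = 2
x_5 = 2.5000, f(x_5) = 15.625000, coefficient = 2
x_6 = 2.7500, f(x_6) = 20.796875, coefficient = 1

I ≈ (0.250000/2) × 110.250000 = 13.781250
Exact value: 13.687500
Error: 0.093750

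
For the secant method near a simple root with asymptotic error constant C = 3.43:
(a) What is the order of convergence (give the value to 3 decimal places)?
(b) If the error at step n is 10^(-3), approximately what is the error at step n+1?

(a) Secant method has superlinear convergence with order φ = (1+√5)/2 ≈ 1.618.
    This means |e_{n+1}| ≈ C|e_n|^1.618.

(b) With |e_n| = 10^(-3) and C = 3.43:
    |e_{n+1}| ≈ 3.43 × (10^(-3))^1.618 = 3.43 × 10^(-4.85)

(a) ≈ 1.618 (golden ratio); (b) |e_{n+1}| ≈ 4.799e-05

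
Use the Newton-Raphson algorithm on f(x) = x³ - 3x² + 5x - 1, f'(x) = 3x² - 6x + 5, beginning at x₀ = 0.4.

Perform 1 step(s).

f(x) = x³ - 3x² + 5x - 1
f'(x) = 3x² - 6x + 5
x₀ = 0.4

Newton-Raphson formula: x_{n+1} = x_n - f(x_n)/f'(x_n)

Iteration 1:
  f(0.400000) = 0.584000
  f'(0.400000) = 3.080000
  x_1 = 0.400000 - 0.584000/3.080000 = 0.210390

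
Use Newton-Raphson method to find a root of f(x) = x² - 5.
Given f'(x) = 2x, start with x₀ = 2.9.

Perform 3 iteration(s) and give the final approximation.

f(x) = x² - 5
f'(x) = 2x
x₀ = 2.9

Newton-Raphson formula: x_{n+1} = x_n - f(x_n)/f'(x_n)

Iteration 1:
  f(2.900000) = 3.410000
  f'(2.900000) = 5.800000
  x_1 = 2.900000 - 3.410000/5.800000 = 2.312069
Iteration 2:
  f(2.312069) = 0.345663
  f'(2.312069) = 4.624138
  x_2 = 2.312069 - 0.345663/4.624138 = 2.237317
Iteration 3:
  f(2.237317) = 0.005588
  f'(2.237317) = 4.474634
  x_3 = 2.237317 - 0.005588/4.474634 = 2.236068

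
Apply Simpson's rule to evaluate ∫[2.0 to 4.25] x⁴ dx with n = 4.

f(x) = x⁴
a = 2.0, b = 4.25, n = 4
h = (b - a)/n = 0.562500

Simpson's rule: (h/3)[f(x₀) + 4f(x₁) + 2f(x₂) + ... + f(xₙ)]

x_0 = 2.0000, f(x_0) = 16.000000, coefficient = 1
x_1 = 2.5625, f(x_1) = 43.117691, coefficient = 4
x_2 = 3.1250, f(x_2) = 95.367432, coefficient = 2
x_3 = 3.6875, f(x_3) = 184.896255, coefficient = 4
x_4 = 4.2500, f(x_4) = 326.253906, coefficient = 1

I ≈ (0.562500/3) × 1445.044556 = 270.945854
Exact value: 270.915820
Error: 0.030034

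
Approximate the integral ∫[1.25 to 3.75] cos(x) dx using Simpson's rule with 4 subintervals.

f(x) = cos(x)
a = 1.25, b = 3.75, n = 4
h = (b - a)/n = 0.625000

Simpson's rule: (h/3)[f(x₀) + 4f(x₁) + 2f(x₂) + ... + f(xₙ)]

x_0 = 1.2500, f(x_0) = 0.315322, coefficient = 1
x_1 = 1.8750, f(x_1) = -0.299534, coefficient = 4
x_2 = 2.5000, f(x_2) = -0.801144, coefficient = 2
x_3 = 3.1250, f(x_3) = -0.999862, coefficient = 4
x_4 = 3.7500, f(x_4) = -0.820559, coefficient = 1

I ≈ (0.625000/3) × -7.305108 = -1.521897
Exact value: -1.520546
Error: 0.001351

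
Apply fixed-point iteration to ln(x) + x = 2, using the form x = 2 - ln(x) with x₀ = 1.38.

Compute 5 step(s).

Equation: ln(x) + x = 2
Fixed-point form: x = 2 - ln(x)
x₀ = 1.38

x_1 = g(1.380000) = 1.677917
x_2 = g(1.677917) = 1.482447
x_3 = g(1.482447) = 1.606306
x_4 = g(1.606306) = 1.526063
x_5 = g(1.526063) = 1.577309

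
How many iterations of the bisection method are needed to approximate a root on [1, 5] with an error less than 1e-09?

We need (b-a)/2^n ≤ 1e-09
(5 - 1)/2^n ≤ 1e-09
4/2^n ≤ 1e-09
2^n ≥ 4000000000
n ≥ log₂(4000000000) = 31.90
n ≥ 32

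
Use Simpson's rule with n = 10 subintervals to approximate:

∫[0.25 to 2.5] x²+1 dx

f(x) = x²+1
a = 0.25, b = 2.5, n = 10
h = (b - a)/n = 0.225000

Simpson's rule: (h/3)[f(x₀) + 4f(x₁) + 2f(x₂) + ... + f(xₙ)]

x_0 = 0.2500, f(x_0) = 1.062500, coefficient = 1
x_1 = 0.4750, f(x_1) = 1.225625, coefficient = 4
x_2 = 0.7000, f(x_2) = 1.490000, coefficient = 2
x_3 = 0.9250, f(x_3) = 1.855625, coefficient = 4
x_4 = 1.1500, f(x_4) = 2.322500, coefficient = 2
x_5 = 1.3750, f(x_5) = 2.890625, coefficient = 4
x_6 = 1.6000, f(x_6) = 3.560000, coefficient = 2
x_7 = 1.8250, f(x_7) = 4.330625, coefficient = 4
x_8 = 2.0500, f(x_8) = 5.202500, coefficient = 2
x_9 = 2.2750, f(x_9) = 6.175625, coefficient = 4
x_10 = 2.5000, f(x_10) = 7.250000, coefficient = 1

I ≈ (0.225000/3) × 99.375000 = 7.453125
Exact value: 7.453125
Error: 0.000000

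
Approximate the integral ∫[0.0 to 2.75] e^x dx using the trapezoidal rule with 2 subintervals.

f(x) = e^x
a = 0.0, b = 2.75, n = 2
h = (b - a)/n = 1.375000

Trapezoidal rule: (h/2)[f(x₀) + 2f(x₁) + 2f(x₂) + ... + f(xₙ)]

x_0 = 0.0000, f(x_0) = 1.000000, coefficient = 1
x_1 = 1.3750, f(x_1) = 3.955077, coefficient = 2
x_2 = 2.7500, f(x_2) = 15.642632, coefficient = 1

I ≈ (1.375000/2) × 24.552785 = 16.880040
Exact value: 14.642632
Error: 2.237408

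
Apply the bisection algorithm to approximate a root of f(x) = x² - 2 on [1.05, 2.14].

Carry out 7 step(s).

f(x) = x² - 2
Initial interval: [1.05, 2.14]

Iteration 1:
  c_1 = (1.050000 + 2.140000)/2 = 1.595000
  f(c_1) = f(1.595000) = 0.544025
  f(a) × f(c) < 0, new interval: [1.050000, 1.595000]
Iteration 2:
  c_2 = (1.050000 + 1.595000)/2 = 1.322500
  f(c_2) = f(1.322500) = -0.250994
  f(a) × f(c) ≥ 0, new interval: [1.322500, 1.595000]
Iteration 3:
  c_3 = (1.322500 + 1.595000)/2 = 1.458750
  f(c_3) = f(1.458750) = 0.127952
  f(a) × f(c) < 0, new interval: [1.322500, 1.458750]
Iteration 4:
  c_4 = (1.322500 + 1.458750)/2 = 1.390625
  f(c_4) = f(1.390625) = -0.066162
  f(a) × f(c) ≥ 0, new interval: [1.390625, 1.458750]
Iteration 5:
  c_5 = (1.390625 + 1.458750)/2 = 1.424688
  f(c_5) = f(1.424688) = 0.029734
  f(a) × f(c) < 0, new interval: [1.390625, 1.424688]
Iteration 6:
  c_6 = (1.390625 + 1.424688)/2 = 1.407656
  f(c_6) = f(1.407656) = -0.018504
  f(a) × f(c) ≥ 0, new interval: [1.407656, 1.424688]
Iteration 7:
  c_7 = (1.407656 + 1.424688)/2 = 1.416172
  f(c_7) = f(1.416172) = 0.005543
  f(a) × f(c) < 0, new interval: [1.407656, 1.416172]

After 7 iteration(s), the approximation is c_7 = 1.416172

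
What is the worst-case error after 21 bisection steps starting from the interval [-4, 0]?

Bisection error bound: |error| ≤ (b-a)/2^n
|error| ≤ (0 - (-4))/2^21 = 4/2^21
|error| ≤ 0.0000019073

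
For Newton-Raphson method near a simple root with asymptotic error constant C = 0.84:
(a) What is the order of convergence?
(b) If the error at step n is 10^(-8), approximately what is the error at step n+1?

(a) Newton-Raphson has quadratic (order 2) convergence near simple roots.
    This means |e_{n+1}| ≈ C|e_n|².

(b) With |e_n| = 10^(-8) and C = 0.84:
    |e_{n+1}| ≈ 0.84 × (10^(-8))² = 0.84 × 10^(-16)

(a) 2 (quadratic); (b) |e_{n+1}| ≈ 8.400e-17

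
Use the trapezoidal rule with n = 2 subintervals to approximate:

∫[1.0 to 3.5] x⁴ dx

f(x) = x⁴
a = 1.0, b = 3.5, n = 2
h = (b - a)/n = 1.250000

Trapezoidal rule: (h/2)[f(x₀) + 2f(x₁) + 2f(x₂) + ... + f(xₙ)]

x_0 = 1.0000, f(x_0) = 1.000000, coefficient = 1
x_1 = 2.2500, f(x_1) = 25.628906, coefficient = 2
x_2 = 3.5000, f(x_2) = 150.062500, coefficient = 1

I ≈ (1.250000/2) × 202.320312 = 126.450195
Exact value: 104.843750
Error: 21.606445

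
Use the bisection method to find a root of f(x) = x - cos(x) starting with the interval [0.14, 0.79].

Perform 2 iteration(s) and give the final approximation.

f(x) = x - cos(x)
Initial interval: [0.14, 0.79]

Iteration 1:
  c_1 = (0.140000 + 0.790000)/2 = 0.465000
  f(c_1) = f(0.465000) = -0.428822
  f(a) × f(c) ≥ 0, new interval: [0.465000, 0.790000]
Iteration 2:
  c_2 = (0.465000 + 0.790000)/2 = 0.627500
  f(c_2) = f(0.627500) = -0.181998
  f(a) × f(c) ≥ 0, new interval: [0.627500, 0.790000]

After 2 iteration(s), the approximation is c_2 = 0.627500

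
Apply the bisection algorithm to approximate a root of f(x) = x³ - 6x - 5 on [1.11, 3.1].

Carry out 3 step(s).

f(x) = x³ - 6x - 5
Initial interval: [1.11, 3.1]

Iteration 1:
  c_1 = (1.110000 + 3.100000)/2 = 2.105000
  f(c_1) = f(2.105000) = -8.302692
  f(a) × f(c) ≥ 0, new interval: [2.105000, 3.100000]
Iteration 2:
  c_2 = (2.105000 + 3.100000)/2 = 2.602500
  f(c_2) = f(2.602500) = -2.988251
  f(a) × f(c) ≥ 0, new interval: [2.602500, 3.100000]
Iteration 3:
  c_3 = (2.602500 + 3.100000)/2 = 2.851250
  f(c_3) = f(2.851250) = 1.072098
  f(a) × f(c) < 0, new interval: [2.602500, 2.851250]

After 3 iteration(s), the approximation is c_3 = 2.851250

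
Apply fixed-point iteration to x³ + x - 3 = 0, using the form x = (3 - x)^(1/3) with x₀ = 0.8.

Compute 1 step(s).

Equation: x³ + x - 3 = 0
Fixed-point form: x = (3 - x)^(1/3)
x₀ = 0.8

x_1 = g(0.800000) = 1.300591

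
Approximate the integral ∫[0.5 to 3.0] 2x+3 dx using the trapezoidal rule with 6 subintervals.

f(x) = 2x+3
a = 0.5, b = 3.0, n = 6
h = (b - a)/n = 0.416667

Trapezoidal rule: (h/2)[f(x₀) + 2f(x₁) + 2f(x₂) + ... + f(xₙ)]

x_0 = 0.5000, f(x_0) = 4.000000, coefficient = 1
x_1 = 0.9167, f(x_1) = 4.833333, coefficient = 2
x_2 = 1.3333, f(x_2) = 5.666667, coefficient = 2
x_3 = 1.7500, f(x_3) = 6.500000, coefficient = 2
x_4 = 2.1667, f(x_4) = 7.333333, coefficient = 2
x_5 = 2.5833, f(x_5) = 8.166667, coefficient = 2
x_6 = 3.0000, f(x_6) = 9.000000, coefficient = 1

I ≈ (0.416667/2) × 78.000000 = 16.250000
Exact value: 16.250000
Error: 0.000000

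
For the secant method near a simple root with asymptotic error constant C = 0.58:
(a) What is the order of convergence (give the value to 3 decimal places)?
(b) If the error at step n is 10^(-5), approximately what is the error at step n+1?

(a) Secant method has superlinear convergence with order φ = (1+√5)/2 ≈ 1.618.
    This means |e_{n+1}| ≈ C|e_n|^1.618.

(b) With |e_n| = 10^(-5) and C = 0.58:
    |e_{n+1}| ≈ 0.58 × (10^(-5))^1.618 = 0.58 × 10^(-8.09)

(a) ≈ 1.618 (golden ratio); (b) |e_{n+1}| ≈ 4.713e-09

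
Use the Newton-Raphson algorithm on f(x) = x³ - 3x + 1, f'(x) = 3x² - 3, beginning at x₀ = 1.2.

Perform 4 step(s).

f(x) = x³ - 3x + 1
f'(x) = 3x² - 3
x₀ = 1.2

Newton-Raphson formula: x_{n+1} = x_n - f(x_n)/f'(x_n)

Iteration 1:
  f(1.200000) = -0.872000
  f'(1.200000) = 1.320000
  x_1 = 1.200000 - (-0.872000)/1.320000 = 1.860606
Iteration 2:
  f(1.860606) = 1.859330
  f'(1.860606) = 7.385565
  x_2 = 1.860606 - 1.859330/7.385565 = 1.608854
Iteration 3:
  f(1.608854) = 0.337814
  f'(1.608854) = 4.765235
  x_3 = 1.608854 - 0.337814/4.765235 = 1.537963
Iteration 4:
  f(1.537963) = 0.023900
  f'(1.537963) = 4.095988
  x_4 = 1.537963 - 0.023900/4.095988 = 1.532128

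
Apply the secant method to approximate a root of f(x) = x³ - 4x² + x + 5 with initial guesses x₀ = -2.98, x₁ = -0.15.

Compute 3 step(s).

f(x) = x³ - 4x² + x + 5
x₀ = -2.98, x₁ = -0.15

Secant formula: x_{n+1} = x_n - f(x_n)(x_n - x_{n-1})/(f(x_n) - f(x_{n-1}))

Iteration 1:
  f(-2.980000) = -59.965192
  f(-0.150000) = 4.756625
  x_2 = -0.150000 - 4.756625×(-0.150000 - (-2.980000))/(4.756625 - (-59.965192))
       = -0.357986
Iteration 2:
  f(-0.150000) = 4.756625
  f(-0.357986) = 4.083520
  x_3 = -0.357986 - 4.083520×(-0.357986 - (-0.150000))/(4.083520 - 4.756625)
       = -1.619774
Iteration 3:
  f(-0.357986) = 4.083520
  f(-1.619774) = -11.364191
  x_4 = -1.619774 - (-11.364191)×(-1.619774 - (-0.357986))/(-11.364191 - 4.083520)
       = -0.691533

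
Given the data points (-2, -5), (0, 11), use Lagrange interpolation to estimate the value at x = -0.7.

Lagrange interpolation formula:
P(x) = Σ yᵢ × Lᵢ(x)
where Lᵢ(x) = Π_{j≠i} (x - xⱼ)/(xᵢ - xⱼ)

L_0(-0.7) = (-0.7 - 0)/(-2 - 0) = 0.350000
L_1(-0.7) = (-0.7 - (-2))/(0 - (-2)) = 0.650000

P(-0.7) = (-5)×L_0(-0.7) + 11×L_1(-0.7)
P(-0.7) = 5.400000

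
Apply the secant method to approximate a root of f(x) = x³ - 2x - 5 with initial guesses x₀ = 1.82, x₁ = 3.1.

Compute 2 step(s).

f(x) = x³ - 2x - 5
x₀ = 1.82, x₁ = 3.1

Secant formula: x_{n+1} = x_n - f(x_n)(x_n - x_{n-1})/(f(x_n) - f(x_{n-1}))

Iteration 1:
  f(1.820000) = -2.611432
  f(3.100000) = 18.591000
  x_2 = 3.100000 - 18.591000×(3.100000 - 1.820000)/(18.591000 - (-2.611432))
       = 1.977653
Iteration 2:
  f(3.100000) = 18.591000
  f(1.977653) = -1.220482
  x_3 = 1.977653 - (-1.220482)×(1.977653 - 3.100000)/(-1.220482 - 18.591000)
       = 2.046795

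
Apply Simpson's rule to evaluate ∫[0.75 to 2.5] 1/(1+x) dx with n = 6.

f(x) = 1/(1+x)
a = 0.75, b = 2.5, n = 6
h = (b - a)/n = 0.291667

Simpson's rule: (h/3)[f(x₀) + 4f(x₁) + 2f(x₂) + ... + f(xₙ)]

x_0 = 0.7500, f(x_0) = 0.571429, coefficient = 1
x_1 = 1.0417, f(x_1) = 0.489796, coefficient = 4
x_2 = 1.3333, f(x_2) = 0.428571, coefficient = 2
x_3 = 1.6250, f(x_3) = 0.380952, coefficient = 4
x_4 = 1.9167, f(x_4) = 0.342857, coefficient = 2
x_5 = 2.2083, f(x_5) = 0.311688, coefficient = 4
x_6 = 2.5000, f(x_6) = 0.285714, coefficient = 1

I ≈ (0.291667/3) × 7.129746 = 0.693170
Exact value: 0.693147
Error: 0.000023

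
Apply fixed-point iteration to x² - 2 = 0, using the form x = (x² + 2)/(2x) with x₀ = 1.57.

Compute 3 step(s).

Equation: x² - 2 = 0
Fixed-point form: x = (x² + 2)/(2x)
x₀ = 1.57

x_1 = g(1.570000) = 1.421943
x_2 = g(1.421943) = 1.414235
x_3 = g(1.414235) = 1.414214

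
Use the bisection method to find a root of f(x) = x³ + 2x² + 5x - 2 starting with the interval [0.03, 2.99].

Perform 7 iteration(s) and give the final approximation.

f(x) = x³ + 2x² + 5x - 2
Initial interval: [0.03, 2.99]

Iteration 1:
  c_1 = (0.030000 + 2.990000)/2 = 1.510000
  f(c_1) = f(1.510000) = 13.553151
  f(a) × f(c) < 0, new interval: [0.030000, 1.510000]
Iteration 2:
  c_2 = (0.030000 + 1.510000)/2 = 0.770000
  f(c_2) = f(0.770000) = 3.492333
  f(a) × f(c) < 0, new interval: [0.030000, 0.770000]
Iteration 3:
  c_3 = (0.030000 + 0.770000)/2 = 0.400000
  f(c_3) = f(0.400000) = 0.384000
  f(a) × f(c) < 0, new interval: [0.030000, 0.400000]
Iteration 4:
  c_4 = (0.030000 + 0.400000)/2 = 0.215000
  f(c_4) = f(0.215000) = -0.822612
  f(a) × f(c) ≥ 0, new interval: [0.215000, 0.400000]
Iteration 5:
  c_5 = (0.215000 + 0.400000)/2 = 0.307500
  f(c_5) = f(0.307500) = -0.244311
  f(a) × f(c) ≥ 0, new interval: [0.307500, 0.400000]
Iteration 6:
  c_6 = (0.307500 + 0.400000)/2 = 0.353750
  f(c_6) = f(0.353750) = 0.063296
  f(a) × f(c) < 0, new interval: [0.307500, 0.353750]
Iteration 7:
  c_7 = (0.307500 + 0.353750)/2 = 0.330625
  f(c_7) = f(0.330625) = -0.092108
  f(a) × f(c) ≥ 0, new interval: [0.330625, 0.353750]

After 7 iteration(s), the approximation is c_7 = 0.330625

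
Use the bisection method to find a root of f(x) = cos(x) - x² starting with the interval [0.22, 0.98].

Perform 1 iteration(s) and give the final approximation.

f(x) = cos(x) - x²
Initial interval: [0.22, 0.98]

Iteration 1:
  c_1 = (0.220000 + 0.980000)/2 = 0.600000
  f(c_1) = f(0.600000) = 0.465336
  f(a) × f(c) ≥ 0, new interval: [0.600000, 0.980000]

After 1 iteration(s), the approximation is c_1 = 0.600000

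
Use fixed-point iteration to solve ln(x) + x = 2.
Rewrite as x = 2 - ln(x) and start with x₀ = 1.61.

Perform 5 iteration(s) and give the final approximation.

Equation: ln(x) + x = 2
Fixed-point form: x = 2 - ln(x)
x₀ = 1.61

x_1 = g(1.610000) = 1.523766
x_2 = g(1.523766) = 1.578815
x_3 = g(1.578815) = 1.543325
x_4 = g(1.543325) = 1.566061
x_5 = g(1.566061) = 1.551437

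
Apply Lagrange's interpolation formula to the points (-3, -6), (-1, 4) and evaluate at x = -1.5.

Lagrange interpolation formula:
P(x) = Σ yᵢ × Lᵢ(x)
where Lᵢ(x) = Π_{j≠i} (x - xⱼ)/(xᵢ - xⱼ)

L_0(-1.5) = (-1.5 - (-1))/(-3 - (-1)) = 0.250000
L_1(-1.5) = (-1.5 - (-3))/(-1 - (-3)) = 0.750000

P(-1.5) = (-6)×L_0(-1.5) + 4×L_1(-1.5)
P(-1.5) = 1.500000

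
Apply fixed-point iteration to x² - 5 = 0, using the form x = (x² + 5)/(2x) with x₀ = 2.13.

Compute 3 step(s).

Equation: x² - 5 = 0
Fixed-point form: x = (x² + 5)/(2x)
x₀ = 2.13

x_1 = g(2.130000) = 2.238709
x_2 = g(2.238709) = 2.236070
x_3 = g(2.236070) = 2.236068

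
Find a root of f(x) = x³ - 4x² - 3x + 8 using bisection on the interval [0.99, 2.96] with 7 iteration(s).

f(x) = x³ - 4x² - 3x + 8
Initial interval: [0.99, 2.96]

Iteration 1:
  c_1 = (0.990000 + 2.960000)/2 = 1.975000
  f(c_1) = f(1.975000) = -5.823766
  f(a) × f(c) < 0, new interval: [0.990000, 1.975000]
Iteration 2:
  c_2 = (0.990000 + 1.975000)/2 = 1.482500
  f(c_2) = f(1.482500) = -1.980477
  f(a) × f(c) < 0, new interval: [0.990000, 1.482500]
Iteration 3:
  c_3 = (0.990000 + 1.482500)/2 = 1.236250
  f(c_3) = f(1.236250) = 0.067372
  f(a) × f(c) ≥ 0, new interval: [1.236250, 1.482500]
Iteration 4:
  c_4 = (1.236250 + 1.482500)/2 = 1.359375
  f(c_4) = f(1.359375) = -0.957737
  f(a) × f(c) < 0, new interval: [1.236250, 1.359375]
Iteration 5:
  c_5 = (1.236250 + 1.359375)/2 = 1.297813
  f(c_5) = f(1.297813) = -0.444779
  f(a) × f(c) < 0, new interval: [1.236250, 1.297813]
Iteration 6:
  c_6 = (1.236250 + 1.297813)/2 = 1.267031
  f(c_6) = f(1.267031) = -0.188515
  f(a) × f(c) < 0, new interval: [1.236250, 1.267031]
Iteration 7:
  c_7 = (1.236250 + 1.267031)/2 = 1.251641
  f(c_7) = f(1.251641) = -0.060513
  f(a) × f(c) < 0, new interval: [1.236250, 1.251641]

After 7 iteration(s), the approximation is c_7 = 1.251641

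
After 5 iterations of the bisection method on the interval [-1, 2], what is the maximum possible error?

Bisection error bound: |error| ≤ (b-a)/2^n
|error| ≤ (2 - (-1))/2^5 = 3/2^5
|error| ≤ 0.0937500000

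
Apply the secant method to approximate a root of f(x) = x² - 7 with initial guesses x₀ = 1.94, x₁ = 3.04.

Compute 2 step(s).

f(x) = x² - 7
x₀ = 1.94, x₁ = 3.04

Secant formula: x_{n+1} = x_n - f(x_n)(x_n - x_{n-1})/(f(x_n) - f(x_{n-1}))

Iteration 1:
  f(1.940000) = -3.236400
  f(3.040000) = 2.241600
  x_2 = 3.040000 - 2.241600×(3.040000 - 1.940000)/(2.241600 - (-3.236400))
       = 2.589880
Iteration 2:
  f(3.040000) = 2.241600
  f(2.589880) = -0.292524
  x_3 = 2.589880 - (-0.292524)×(2.589880 - 3.040000)/(-0.292524 - 2.241600)
       = 2.641839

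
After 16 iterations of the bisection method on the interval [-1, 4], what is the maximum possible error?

Bisection error bound: |error| ≤ (b-a)/2^n
|error| ≤ (4 - (-1))/2^16 = 5/2^16
|error| ≤ 0.0000762939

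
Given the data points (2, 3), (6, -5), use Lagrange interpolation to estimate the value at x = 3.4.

Lagrange interpolation formula:
P(x) = Σ yᵢ × Lᵢ(x)
where Lᵢ(x) = Π_{j≠i} (x - xⱼ)/(xᵢ - xⱼ)

L_0(3.4) = (3.4 - 6)/(2 - 6) = 0.650000
L_1(3.4) = (3.4 - 2)/(6 - 2) = 0.350000

P(3.4) = 3×L_0(3.4) + (-5)×L_1(3.4)
P(3.4) = 0.200000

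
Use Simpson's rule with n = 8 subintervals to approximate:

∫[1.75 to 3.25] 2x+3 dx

f(x) = 2x+3
a = 1.75, b = 3.25, n = 8
h = (b - a)/n = 0.187500

Simpson's rule: (h/3)[f(x₀) + 4f(x₁) + 2f(x₂) + ... + f(xₙ)]

x_0 = 1.7500, f(x_0) = 6.500000, coefficient = 1
x_1 = 1.9375, f(x_1) = 6.875000, coefficient = 4
x_2 = 2.1250, f(x_2) = 7.250000, coefficient = 2
x_3 = 2.3125, f(x_3) = 7.625000, coefficient = 4
x_4 = 2.5000, f(x_4) = 8.000000, coefficient = 2
x_5 = 2.6875, f(x_5) = 8.375000, coefficient = 4
x_6 = 2.8750, f(x_6) = 8.750000, coefficient = 2
x_7 = 3.0625, f(x_7) = 9.125000, coefficient = 4
x_8 = 3.2500, f(x_8) = 9.500000, coefficient = 1

I ≈ (0.187500/3) × 192.000000 = 12.000000
Exact value: 12.000000
Error: 0.000000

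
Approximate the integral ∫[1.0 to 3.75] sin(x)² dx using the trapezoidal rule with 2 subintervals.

f(x) = sin(x)²
a = 1.0, b = 3.75, n = 2
h = (b - a)/n = 1.375000

Trapezoidal rule: (h/2)[f(x₀) + 2f(x₁) + 2f(x₂) + ... + f(xₙ)]

x_0 = 1.0000, f(x_0) = 0.708073, coefficient = 1
x_1 = 2.3750, f(x_1) = 0.481199, coefficient = 2
x_2 = 3.7500, f(x_2) = 0.326682, coefficient = 1

I ≈ (1.375000/2) × 1.997154 = 1.373043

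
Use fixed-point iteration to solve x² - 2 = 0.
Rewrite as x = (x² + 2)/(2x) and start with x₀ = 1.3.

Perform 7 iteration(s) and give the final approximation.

Equation: x² - 2 = 0
Fixed-point form: x = (x² + 2)/(2x)
x₀ = 1.3

x_1 = g(1.300000) = 1.419231
x_2 = g(1.419231) = 1.414222
x_3 = g(1.414222) = 1.414214
x_4 = g(1.414214) = 1.414214
x_5 = g(1.414214) = 1.414214
x_6 = g(1.414214) = 1.414214
x_7 = g(1.414214) = 1.414214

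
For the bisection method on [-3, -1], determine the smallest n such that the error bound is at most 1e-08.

We need (b-a)/2^n ≤ 1e-08
(-1 - (-3))/2^n ≤ 1e-08
2/2^n ≤ 1e-08
2^n ≥ 200000000
n ≥ log₂(200000000) = 27.58
n ≥ 28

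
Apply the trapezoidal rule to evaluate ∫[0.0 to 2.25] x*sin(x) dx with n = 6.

f(x) = x*sin(x)
a = 0.0, b = 2.25, n = 6
h = (b - a)/n = 0.375000

Trapezoidal rule: (h/2)[f(x₀) + 2f(x₁) + 2f(x₂) + ... + f(xₙ)]

x_0 = 0.0000, f(x_0) = 0.000000, coefficient = 1
x_1 = 0.3750, f(x_1) = 0.137352, coefficient = 2
x_2 = 0.7500, f(x_2) = 0.511229, coefficient = 2
x_3 = 1.1250, f(x_3) = 1.015051, coefficient = 2
x_4 = 1.5000, f(x_4) = 1.496242, coefficient = 2
x_5 = 1.8750, f(x_5) = 1.788911, coefficient = 2
x_6 = 2.2500, f(x_6) = 1.750665, coefficient = 1

I ≈ (0.375000/2) × 11.648236 = 2.184044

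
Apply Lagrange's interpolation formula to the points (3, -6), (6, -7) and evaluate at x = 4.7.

Lagrange interpolation formula:
P(x) = Σ yᵢ × Lᵢ(x)
where Lᵢ(x) = Π_{j≠i} (x - xⱼ)/(xᵢ - xⱼ)

L_0(4.7) = (4.7 - 6)/(3 - 6) = 0.433333
L_1(4.7) = (4.7 - 3)/(6 - 3) = 0.566667

P(4.7) = (-6)×L_0(4.7) + (-7)×L_1(4.7)
P(4.7) = -6.566667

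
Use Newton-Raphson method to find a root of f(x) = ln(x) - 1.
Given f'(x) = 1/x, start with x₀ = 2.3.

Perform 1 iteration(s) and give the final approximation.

f(x) = ln(x) - 1
f'(x) = 1/x
x₀ = 2.3

Newton-Raphson formula: x_{n+1} = x_n - f(x_n)/f'(x_n)

Iteration 1:
  f(2.300000) = -0.167091
  f'(2.300000) = 0.434783
  x_1 = 2.300000 - (-0.167091)/0.434783 = 2.684309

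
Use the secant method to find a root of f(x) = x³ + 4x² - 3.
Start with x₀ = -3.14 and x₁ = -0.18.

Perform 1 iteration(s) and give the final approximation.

f(x) = x³ + 4x² - 3
x₀ = -3.14, x₁ = -0.18

Secant formula: x_{n+1} = x_n - f(x_n)(x_n - x_{n-1})/(f(x_n) - f(x_{n-1}))

Iteration 1:
  f(-3.140000) = 5.479256
  f(-0.180000) = -2.876232
  x_2 = -0.180000 - (-2.876232)×(-0.180000 - (-3.140000))/(-2.876232 - 5.479256)
       = -1.198929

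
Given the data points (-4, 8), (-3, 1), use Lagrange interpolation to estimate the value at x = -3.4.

Lagrange interpolation formula:
P(x) = Σ yᵢ × Lᵢ(x)
where Lᵢ(x) = Π_{j≠i} (x - xⱼ)/(xᵢ - xⱼ)

L_0(-3.4) = (-3.4 - (-3))/(-4 - (-3)) = 0.400000
L_1(-3.4) = (-3.4 - (-4))/(-3 - (-4)) = 0.600000

P(-3.4) = 8×L_0(-3.4) + 1×L_1(-3.4)
P(-3.4) = 3.800000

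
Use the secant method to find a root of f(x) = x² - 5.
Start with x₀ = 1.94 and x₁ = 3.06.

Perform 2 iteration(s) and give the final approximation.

f(x) = x² - 5
x₀ = 1.94, x₁ = 3.06

Secant formula: x_{n+1} = x_n - f(x_n)(x_n - x_{n-1})/(f(x_n) - f(x_{n-1}))

Iteration 1:
  f(1.940000) = -1.236400
  f(3.060000) = 4.363600
  x_2 = 3.060000 - 4.363600×(3.060000 - 1.940000)/(4.363600 - (-1.236400))
       = 2.187280
Iteration 2:
  f(3.060000) = 4.363600
  f(2.187280) = -0.215806
  x_3 = 2.187280 - (-0.215806)×(2.187280 - 3.060000)/(-0.215806 - 4.363600)
       = 2.228407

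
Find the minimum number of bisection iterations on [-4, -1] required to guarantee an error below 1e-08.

We need (b-a)/2^n ≤ 1e-08
(-1 - (-4))/2^n ≤ 1e-08
3/2^n ≤ 1e-08
2^n ≥ 300000000
n ≥ log₂(300000000) = 28.16
n ≥ 29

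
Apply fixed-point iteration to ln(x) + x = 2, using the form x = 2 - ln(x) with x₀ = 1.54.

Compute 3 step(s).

Equation: ln(x) + x = 2
Fixed-point form: x = 2 - ln(x)
x₀ = 1.54

x_1 = g(1.540000) = 1.568218
x_2 = g(1.568218) = 1.550060
x_3 = g(1.550060) = 1.561706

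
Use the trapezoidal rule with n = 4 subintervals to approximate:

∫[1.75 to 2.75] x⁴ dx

f(x) = x⁴
a = 1.75, b = 2.75, n = 4
h = (b - a)/n = 0.250000

Trapezoidal rule: (h/2)[f(x₀) + 2f(x₁) + 2f(x₂) + ... + f(xₙ)]

x_0 = 1.7500, f(x_0) = 9.378906, coefficient = 1
x_1 = 2.0000, f(x_1) = 16.000000, coefficient = 2
x_2 = 2.2500, f(x_2) = 25.628906, coefficient = 2
x_3 = 2.5000, f(x_3) = 39.062500, coefficient = 2
x_4 = 2.7500, f(x_4) = 57.191406, coefficient = 1

I ≈ (0.250000/2) × 227.953125 = 28.494141
Exact value: 28.172656
Error: 0.321484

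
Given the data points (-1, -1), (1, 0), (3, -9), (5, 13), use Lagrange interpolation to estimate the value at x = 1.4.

Lagrange interpolation formula:
P(x) = Σ yᵢ × Lᵢ(x)
where Lᵢ(x) = Π_{j≠i} (x - xⱼ)/(xᵢ - xⱼ)

L_0(1.4) = (1.4 - 1)/(-1 - 1) × (1.4 - 3)/(-1 - 3) × (1.4 - 5)/(-1 - 5) = -0.048000
L_1(1.4) = (1.4 - (-1))/(1 - (-1)) × (1.4 - 3)/(1 - 3) × (1.4 - 5)/(1 - 5) = 0.864000
L_2(1.4) = (1.4 - (-1))/(3 - (-1)) × (1.4 - 1)/(3 - 1) × (1.4 - 5)/(3 - 5) = 0.216000
L_3(1.4) = (1.4 - (-1))/(5 - (-1)) × (1.4 - 1)/(5 - 1) × (1.4 - 3)/(5 - 3) = -0.032000

P(1.4) = (-1)×L_0(1.4) + 0×L_1(1.4) + (-9)×L_2(1.4) + 13×L_3(1.4)
P(1.4) = -2.312000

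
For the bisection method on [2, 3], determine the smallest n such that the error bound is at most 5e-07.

We need (b-a)/2^n ≤ 5e-07
(3 - 2)/2^n ≤ 5e-07
1/2^n ≤ 5e-07
2^n ≥ 2000000
n ≥ log₂(2000000) = 20.93
n ≥ 21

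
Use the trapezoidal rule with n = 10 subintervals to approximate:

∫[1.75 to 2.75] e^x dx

f(x) = e^x
a = 1.75, b = 2.75, n = 10
h = (b - a)/n = 0.100000

Trapezoidal rule: (h/2)[f(x₀) + 2f(x₁) + 2f(x₂) + ... + f(xₙ)]

x_0 = 1.7500, f(x_0) = 5.754603, coefficient = 1
x_1 = 1.8500, f(x_1) = 6.359820, coefficient = 2
x_2 = 1.9500, f(x_2) = 7.028688, coefficient = 2
x_3 = 2.0500, f(x_3) = 7.767901, coefficient = 2
x_4 = 2.1500, f(x_4) = 8.584858, coefficient = 2
x_5 = 2.2500, f(x_5) = 9.487736, coefficient = 2
x_6 = 2.3500, f(x_6) = 10.485570, coefficient = 2
x_7 = 2.4500, f(x_7) = 11.588347, coefficient = 2
x_8 = 2.5500, f(x_8) = 12.807104, coefficient = 2
x_9 = 2.6500, f(x_9) = 14.154039, coefficient = 2
x_10 = 2.7500, f(x_10) = 15.642632, coefficient = 1

I ≈ (0.100000/2) × 197.925357 = 9.896268
Exact value: 9.888029
Error: 0.008239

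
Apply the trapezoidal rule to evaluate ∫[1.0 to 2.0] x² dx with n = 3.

f(x) = x²
a = 1.0, b = 2.0, n = 3
h = (b - a)/n = 0.333333

Trapezoidal rule: (h/2)[f(x₀) + 2f(x₁) + 2f(x₂) + ... + f(xₙ)]

x_0 = 1.0000, f(x_0) = 1.000000, coefficient = 1
x_1 = 1.3333, f(x_1) = 1.777778, coefficient = 2
x_2 = 1.6667, f(x_2) = 2.777778, coefficient = 2
x_3 = 2.0000, f(x_3) = 4.000000, coefficient = 1

I ≈ (0.333333/2) × 14.111111 = 2.351852
Exact value: 2.333333
Error: 0.018519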